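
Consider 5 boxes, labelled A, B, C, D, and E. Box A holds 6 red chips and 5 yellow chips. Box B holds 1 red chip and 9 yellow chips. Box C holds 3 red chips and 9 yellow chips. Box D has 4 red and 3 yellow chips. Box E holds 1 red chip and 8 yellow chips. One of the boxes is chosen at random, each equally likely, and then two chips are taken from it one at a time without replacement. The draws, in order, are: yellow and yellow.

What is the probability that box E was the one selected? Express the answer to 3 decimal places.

For each hypothesis, P(data | H) works out to: P(data | box A) = (5/11)(4/10) = 0.18182; P(data | box B) = (9/10)(8/9) = 0.8; P(data | box C) = (9/12)(8/11) = 0.54545; P(data | box D) = (3/7)(2/6) = 0.14286; P(data | box E) = (8/9)(7/8) = 0.77778.
Weighting by the prior gives 1/5 · 0.18182 = 0.036364, 1/5 · 0.8 = 0.16, 1/5 · 0.54545 = 0.10909, 1/5 · 0.14286 = 0.028571, 1/5 · 0.77778 = 0.15556; these sum to 0.48958.
Therefore the posterior P(box E | data) = (0.15556) / (0.48958) = 0.31773.

0.318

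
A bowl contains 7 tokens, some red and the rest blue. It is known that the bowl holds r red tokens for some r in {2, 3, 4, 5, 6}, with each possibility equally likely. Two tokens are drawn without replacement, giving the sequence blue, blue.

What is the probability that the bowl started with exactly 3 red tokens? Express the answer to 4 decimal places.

0.3000

For each hypothesis, P(data | H) works out to: P(data | r = 2) = (5/7)(4/6) = 10/21; P(data | r = 3) = (4/7)(3/6) = 2/7; P(data | r = 4) = (3/7)(2/6) = 1/7; P(data | r = 5) = (2/7)(1/6) = 1/21; P(data | r = 6) = (1/7)(0/6) = 0.
Multiplying each by its prior: 1/5 · 10/21 = 2/21, 1/5 · 2/7 = 2/35, 1/5 · 1/7 = 1/35, 1/5 · 1/21 = 1/105, 1/5 · 0 = 0; with total 4/21.
Hence P(r = 3 | data) = (2/35) / (4/21) = 3/10.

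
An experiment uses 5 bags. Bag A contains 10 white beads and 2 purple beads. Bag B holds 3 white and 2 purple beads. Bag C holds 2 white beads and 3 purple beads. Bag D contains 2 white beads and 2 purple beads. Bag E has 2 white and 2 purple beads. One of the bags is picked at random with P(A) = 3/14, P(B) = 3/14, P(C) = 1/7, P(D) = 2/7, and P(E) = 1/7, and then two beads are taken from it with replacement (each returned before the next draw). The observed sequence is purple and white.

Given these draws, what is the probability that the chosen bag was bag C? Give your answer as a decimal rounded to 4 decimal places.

Compute the likelihood of the observed sequence for each case: P(data | bag A) = (2/12)(10/12) = 5/36; P(data | bag B) = (2/5)(3/5) = 6/25; P(data | bag C) = (3/5)(2/5) = 6/25; P(data | bag D) = (2/4)(2/4) = 1/4; P(data | bag E) = (2/4)(2/4) = 1/4.
Weighting by the prior gives 3/14 · 5/36 = 5/168, 3/14 · 6/25 = 9/175, 1/7 · 6/25 = 6/175, 2/7 · 1/4 = 1/14, 1/7 · 1/4 = 1/28; these sum to 187/840.
By Bayes' rule, P(bag C | data) = (6/175) / (187/840) = 144/935.

0.1540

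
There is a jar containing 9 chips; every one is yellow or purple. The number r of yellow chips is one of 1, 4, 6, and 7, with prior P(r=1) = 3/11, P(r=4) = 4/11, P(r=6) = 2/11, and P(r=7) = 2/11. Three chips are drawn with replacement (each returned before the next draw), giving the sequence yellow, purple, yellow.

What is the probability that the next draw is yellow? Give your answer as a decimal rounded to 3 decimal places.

Under each hypothesis, the probability of the observed sequence is: P(data | r = 1) = (1/9)(8/9)(1/9) = 0.010974; P(data | r = 4) = (4/9)(5/9)(4/9) = 0.10974; P(data | r = 6) = (6/9)(3/9)(6/9) = 0.14815; P(data | r = 7) = (7/9)(2/9)(7/9) = 0.13443.
The prior-weighted likelihoods are 3/11 · 0.010974 = 0.0029929, 4/11 · 0.10974 = 0.039905, 2/11 · 0.14815 = 0.026936, 2/11 · 0.13443 = 0.024442; summing to 0.094276.
Normalising, the posterior is P(r = 1 | data) = 0.031746, P(r = 4 | data) = 0.42328, P(r = 6 | data) = 0.28571, P(r = 7 | data) = 0.25926.
So P(yellow next | data) = Σ P(yellow next | H) P(H | data) = (1/9)(0.031746) + (4/9)(0.42328) + (2/3)(0.28571) + (7/9)(0.25926) = 0.58377.

0.584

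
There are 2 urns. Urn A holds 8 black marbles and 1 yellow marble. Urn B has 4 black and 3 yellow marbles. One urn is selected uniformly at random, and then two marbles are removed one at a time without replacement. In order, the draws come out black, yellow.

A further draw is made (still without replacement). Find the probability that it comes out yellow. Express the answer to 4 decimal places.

Under each hypothesis, the probability of the observed sequence is: P(data | urn A) = (8/9)(1/8) = 1/9; P(data | urn B) = (4/7)(3/6) = 2/7.
Multiplying each by its prior: 1/2 · 1/9 = 1/18, 1/2 · 2/7 = 1/7; with total 25/126.
Dividing through by the total gives posterior P(urn A | data) = 7/25, P(urn B | data) = 18/25.
The predictive probability is P(yellow next | data) = (0)(7/25) + (2/5)(18/25) = 36/125.

0.2880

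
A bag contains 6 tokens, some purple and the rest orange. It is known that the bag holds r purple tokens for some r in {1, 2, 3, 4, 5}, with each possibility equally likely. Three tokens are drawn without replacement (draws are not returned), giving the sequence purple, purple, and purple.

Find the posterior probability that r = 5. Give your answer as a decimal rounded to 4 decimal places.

For each hypothesis, P(data | H) works out to: P(data | r = 1) = (1/6)(0/5) = 0; P(data | r = 2) = (2/6)(1/5)(0/4) = 0; P(data | r = 3) = (3/6)(2/5)(1/4) = 1/20; P(data | r = 4) = (4/6)(3/5)(2/4) = 1/5; P(data | r = 5) = (5/6)(4/5)(3/4) = 1/2.
The prior-weighted likelihoods are 1/5 · 0 = 0, 1/5 · 0 = 0, 1/5 · 1/20 = 1/100, 1/5 · 1/5 = 1/25, 1/5 · 1/2 = 1/10; these sum to 3/20.
Therefore the posterior P(r = 5 | data) = (1/10) / (3/20) = 2/3.

0.6667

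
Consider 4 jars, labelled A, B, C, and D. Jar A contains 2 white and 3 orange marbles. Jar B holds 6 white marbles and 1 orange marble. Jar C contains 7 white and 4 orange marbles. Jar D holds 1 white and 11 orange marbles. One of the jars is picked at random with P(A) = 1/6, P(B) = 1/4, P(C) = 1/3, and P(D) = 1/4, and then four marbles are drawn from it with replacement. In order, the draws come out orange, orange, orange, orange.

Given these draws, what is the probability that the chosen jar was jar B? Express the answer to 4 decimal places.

0.0005

For each hypothesis, P(data | H) works out to: P(data | jar A) = (3/5)(3/5)(3/5)(3/5) = 0.1296; P(data | jar B) = (1/7)(1/7)(1/7)(1/7) = 0.00041649; P(data | jar C) = (4/11)(4/11)(4/11)(4/11) = 0.017485; P(data | jar D) = (11/12)(11/12)(11/12)(11/12) = 0.70607.
Multiplying each by its prior: 1/6 · 0.1296 = 0.0216, 1/4 · 0.00041649 = 0.00010412, 1/3 · 0.017485 = 0.0058284, 1/4 · 0.70607 = 0.17652; summing to 0.20405.
By Bayes' rule, P(jar B | data) = (0.00010412) / (0.20405) = 0.00051029.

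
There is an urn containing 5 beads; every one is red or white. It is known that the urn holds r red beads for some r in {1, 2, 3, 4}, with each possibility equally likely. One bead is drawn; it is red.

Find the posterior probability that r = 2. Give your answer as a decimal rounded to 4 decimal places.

Compute the likelihood of this draw for each case: P(data | r = 1) = (1/5) = 1/5; P(data | r = 2) = (2/5) = 2/5; P(data | r = 3) = (3/5) = 3/5; P(data | r = 4) = (4/5) = 4/5.
Multiplying each by its prior: 1/4 · 1/5 = 1/20, 1/4 · 2/5 = 1/10, 1/4 · 3/5 = 3/20, 1/4 · 4/5 = 1/5; these sum to 1/2.
By Bayes' rule, P(r = 2 | data) = (1/10) / (1/2) = 1/5.

0.2000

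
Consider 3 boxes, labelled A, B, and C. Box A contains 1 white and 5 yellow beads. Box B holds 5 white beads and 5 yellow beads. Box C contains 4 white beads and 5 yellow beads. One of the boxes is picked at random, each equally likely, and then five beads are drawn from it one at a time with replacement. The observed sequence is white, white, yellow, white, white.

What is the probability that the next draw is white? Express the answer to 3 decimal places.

0.474

Under each hypothesis, the probability of the observed sequence is: P(data | box A) = (1/6)(1/6)(5/6)(1/6)(1/6) = 0.000643; P(data | box B) = (5/10)(5/10)(5/10)(5/10)(5/10) = 0.03125; P(data | box C) = (4/9)(4/9)(5/9)(4/9)(4/9) = 0.021677.
Multiplying each by its prior: 1/3 · 0.000643 = 0.00021433, 1/3 · 0.03125 = 0.010417, 1/3 · 0.021677 = 0.0072256; summing to 0.017857.
Normalising, the posterior is P(box A | data) = 0.012003, P(box B | data) = 0.58335, P(box C | data) = 0.40465.
So P(white next | data) = Σ P(white next | H) P(H | data) = (1/6)(0.012003) + (1/2)(0.58335) + (4/9)(0.40465) = 0.47352.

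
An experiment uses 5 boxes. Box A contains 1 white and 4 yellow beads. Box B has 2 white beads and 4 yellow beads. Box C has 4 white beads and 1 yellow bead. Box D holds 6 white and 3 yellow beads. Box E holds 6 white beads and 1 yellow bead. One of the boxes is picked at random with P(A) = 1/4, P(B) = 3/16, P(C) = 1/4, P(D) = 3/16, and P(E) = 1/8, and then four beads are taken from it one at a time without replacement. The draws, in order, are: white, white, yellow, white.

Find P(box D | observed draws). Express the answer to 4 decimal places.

0.2475

The likelihood of the observed sequence under each hypothesis: P(data | box A) = (1/5)(0/4) = 0; P(data | box B) = (2/6)(1/5)(4/4)(0/3) = 0; P(data | box C) = (4/5)(3/4)(1/3)(2/2) = 0.2; P(data | box D) = (6/9)(5/8)(3/7)(4/6) = 0.11905; P(data | box E) = (6/7)(5/6)(1/5)(4/4) = 0.14286.
Weighting by the prior gives 1/4 · 0 = 0, 3/16 · 0 = 0, 1/4 · 0.2 = 0.05, 3/16 · 0.11905 = 0.022321, 1/8 · 0.14286 = 0.017857; with total 0.090179.
Therefore the posterior P(box D | data) = (0.022321) / (0.090179) = 0.24752.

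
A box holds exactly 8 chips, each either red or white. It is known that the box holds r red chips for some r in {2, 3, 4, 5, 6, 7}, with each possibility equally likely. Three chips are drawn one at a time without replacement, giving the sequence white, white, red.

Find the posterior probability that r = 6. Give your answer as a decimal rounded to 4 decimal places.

0.0571

Compute the likelihood of the observed sequence for each case: P(data | r = 2) = (6/8)(5/7)(2/6) = 5/28; P(data | r = 3) = (5/8)(4/7)(3/6) = 5/28; P(data | r = 4) = (4/8)(3/7)(4/6) = 1/7; P(data | r = 5) = (3/8)(2/7)(5/6) = 5/56; P(data | r = 6) = (2/8)(1/7)(6/6) = 1/28; P(data | r = 7) = (1/8)(0/7) = 0.
Weighting by the prior gives 1/6 · 5/28 = 5/168, 1/6 · 5/28 = 5/168, 1/6 · 1/7 = 1/42, 1/6 · 5/56 = 5/336, 1/6 · 1/28 = 1/168, 1/6 · 0 = 0; with total 5/48.
Therefore the posterior P(r = 6 | data) = (1/168) / (5/48) = 2/35.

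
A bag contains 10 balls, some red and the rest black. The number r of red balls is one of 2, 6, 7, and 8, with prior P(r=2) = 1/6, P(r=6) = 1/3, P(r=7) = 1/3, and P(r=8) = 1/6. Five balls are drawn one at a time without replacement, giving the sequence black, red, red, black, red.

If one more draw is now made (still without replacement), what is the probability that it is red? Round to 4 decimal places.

0.7273

The likelihood of the observed sequence under each hypothesis: P(data | r = 2) = (8/10)(2/9)(1/8)(7/7)(0/6) = 0; P(data | r = 6) = (4/10)(6/9)(5/8)(3/7)(4/6) = 0.047619; P(data | r = 7) = (3/10)(7/9)(6/8)(2/7)(5/6) = 0.041667; P(data | r = 8) = (2/10)(8/9)(7/8)(1/7)(6/6) = 0.022222.
Multiplying each by its prior: 1/6 · 0 = 0, 1/3 · 0.047619 = 0.015873, 1/3 · 0.041667 = 0.013889, 1/6 · 0.022222 = 0.0037037; summing to 0.033466.
The posterior is then P(r = 2 | data) = 0, P(r = 6 | data) = 0.47431, P(r = 7 | data) = 0.41502, P(r = 8 | data) = 0.11067.
The predictive probability is P(red next | data) = (3/5)(0.47431) + (4/5)(0.41502) + (1)(0.11067) = 0.72727.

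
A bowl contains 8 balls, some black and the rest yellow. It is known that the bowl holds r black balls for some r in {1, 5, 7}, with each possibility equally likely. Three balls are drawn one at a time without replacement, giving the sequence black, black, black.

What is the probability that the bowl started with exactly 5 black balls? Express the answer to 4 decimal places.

0.2222

The likelihood of the observed sequence under each hypothesis: P(data | r = 1) = (1/8)(0/7) = 0; P(data | r = 5) = (5/8)(4/7)(3/6) = 5/28; P(data | r = 7) = (7/8)(6/7)(5/6) = 5/8.
The prior-weighted likelihoods are 1/3 · 0 = 0, 1/3 · 5/28 = 5/84, 1/3 · 5/8 = 5/24; these sum to 15/56.
Hence P(r = 5 | data) = (5/84) / (15/56) = 2/9.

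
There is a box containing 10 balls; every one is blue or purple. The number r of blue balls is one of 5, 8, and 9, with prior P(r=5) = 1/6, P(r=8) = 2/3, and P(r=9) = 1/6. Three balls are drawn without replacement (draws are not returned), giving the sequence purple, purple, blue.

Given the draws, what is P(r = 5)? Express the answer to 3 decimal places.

0.610

The likelihood of the observed sequence under each hypothesis: P(data | r = 5) = (5/10)(4/9)(5/8) = 0.13889; P(data | r = 8) = (2/10)(1/9)(8/8) = 0.022222; P(data | r = 9) = (1/10)(0/9) = 0.
Multiplying each by its prior: 1/6 · 0.13889 = 0.023148, 2/3 · 0.022222 = 0.014815, 1/6 · 0 = 0; summing to 0.037963.
So P(r = 5 | data) = (0.023148) / (0.037963) = 0.60976.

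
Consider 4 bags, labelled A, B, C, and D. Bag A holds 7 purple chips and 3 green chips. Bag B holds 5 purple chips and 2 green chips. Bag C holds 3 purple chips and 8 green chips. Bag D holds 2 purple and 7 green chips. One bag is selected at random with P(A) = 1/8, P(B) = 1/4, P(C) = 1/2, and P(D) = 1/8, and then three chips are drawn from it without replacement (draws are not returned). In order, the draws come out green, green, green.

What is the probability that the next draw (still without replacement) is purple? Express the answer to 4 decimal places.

0.3682

Compute the likelihood of the observed sequence for each case: P(data | bag A) = (3/10)(2/9)(1/8) = 0.0083333; P(data | bag B) = (2/7)(1/6)(0/5) = 0; P(data | bag C) = (8/11)(7/10)(6/9) = 0.33939; P(data | bag D) = (7/9)(6/8)(5/7) = 0.41667.
The prior-weighted likelihoods are 1/8 · 0.0083333 = 0.0010417, 1/4 · 0 = 0, 1/2 · 0.33939 = 0.1697, 1/8 · 0.41667 = 0.052083; summing to 0.22282.
Normalising, the posterior is P(bag A | data) = 0.0046749, P(bag B | data) = 0, P(bag C | data) = 0.76158, P(bag D | data) = 0.23374.
So P(purple next | data) = Σ P(purple next | H) P(H | data) = (1)(0.0046749) + (3/8)(0.76158) + (1/3)(0.23374) = 0.36818.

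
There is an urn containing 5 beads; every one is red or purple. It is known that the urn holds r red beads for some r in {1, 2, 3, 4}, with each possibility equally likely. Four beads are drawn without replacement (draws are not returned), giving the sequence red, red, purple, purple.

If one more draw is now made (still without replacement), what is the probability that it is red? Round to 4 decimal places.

For each hypothesis, P(data | H) works out to: P(data | r = 1) = (1/5)(0/4) = 0; P(data | r = 2) = (2/5)(1/4)(3/3)(2/2) = 1/10; P(data | r = 3) = (3/5)(2/4)(2/3)(1/2) = 1/10; P(data | r = 4) = (4/5)(3/4)(1/3)(0/2) = 0.
Multiplying each by its prior: 1/4 · 0 = 0, 1/4 · 1/10 = 1/40, 1/4 · 1/10 = 1/40, 1/4 · 0 = 0; with total 1/20.
Normalising, the posterior is P(r = 1 | data) = 0, P(r = 2 | data) = 1/2, P(r = 3 | data) = 1/2, P(r = 4 | data) = 0.
So P(red next | data) = Σ P(red next | H) P(H | data) = (0)(1/2) + (1)(1/2) = 1/2.

0.5000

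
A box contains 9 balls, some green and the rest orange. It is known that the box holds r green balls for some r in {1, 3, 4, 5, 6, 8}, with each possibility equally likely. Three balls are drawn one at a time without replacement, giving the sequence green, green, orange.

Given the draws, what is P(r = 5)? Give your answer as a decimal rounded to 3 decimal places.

0.248

Compute the likelihood of the observed sequence for each case: P(data | r = 1) = (1/9)(0/8) = 0; P(data | r = 3) = (3/9)(2/8)(6/7) = 1/14; P(data | r = 4) = (4/9)(3/8)(5/7) = 5/42; P(data | r = 5) = (5/9)(4/8)(4/7) = 10/63; P(data | r = 6) = (6/9)(5/8)(3/7) = 5/28; P(data | r = 8) = (8/9)(7/8)(1/7) = 1/9.
Weighting by the prior gives 1/6 · 0 = 0, 1/6 · 1/14 = 1/84, 1/6 · 5/42 = 5/252, 1/6 · 10/63 = 5/189, 1/6 · 5/28 = 5/168, 1/6 · 1/9 = 1/54; with total 23/216.
Hence P(r = 5 | data) = (5/189) / (23/216) = 40/161.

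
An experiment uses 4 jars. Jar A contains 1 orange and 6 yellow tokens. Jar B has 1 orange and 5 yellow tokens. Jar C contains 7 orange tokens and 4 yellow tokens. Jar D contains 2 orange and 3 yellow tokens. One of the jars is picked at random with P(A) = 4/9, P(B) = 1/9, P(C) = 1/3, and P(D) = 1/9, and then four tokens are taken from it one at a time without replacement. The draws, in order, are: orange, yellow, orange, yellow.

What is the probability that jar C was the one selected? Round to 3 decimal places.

0.656

The likelihood of the observed sequence under each hypothesis: P(data | jar A) = (1/7)(6/6)(0/5) = 0; P(data | jar B) = (1/6)(5/5)(0/4) = 0; P(data | jar C) = (7/11)(4/10)(6/9)(3/8) = 7/110; P(data | jar D) = (2/5)(3/4)(1/3)(2/2) = 1/10.
Multiplying each by its prior: 4/9 · 0 = 0, 1/9 · 0 = 0, 1/3 · 7/110 = 7/330, 1/9 · 1/10 = 1/90; these sum to 16/495.
Hence P(jar C | data) = (7/330) / (16/495) = 21/32.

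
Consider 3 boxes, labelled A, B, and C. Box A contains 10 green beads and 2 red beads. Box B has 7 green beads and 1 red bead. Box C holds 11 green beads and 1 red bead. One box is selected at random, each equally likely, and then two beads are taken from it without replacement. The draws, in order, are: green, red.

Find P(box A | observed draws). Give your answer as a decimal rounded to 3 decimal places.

Compute the likelihood of the observed sequence for each case: P(data | box A) = (10/12)(2/11) = 5/33; P(data | box B) = (7/8)(1/7) = 1/8; P(data | box C) = (11/12)(1/11) = 1/12.
The prior-weighted likelihoods are 1/3 · 5/33 = 5/99, 1/3 · 1/8 = 1/24, 1/3 · 1/12 = 1/36; with total 95/792.
By Bayes' rule, P(box A | data) = (5/99) / (95/792) = 8/19.

0.421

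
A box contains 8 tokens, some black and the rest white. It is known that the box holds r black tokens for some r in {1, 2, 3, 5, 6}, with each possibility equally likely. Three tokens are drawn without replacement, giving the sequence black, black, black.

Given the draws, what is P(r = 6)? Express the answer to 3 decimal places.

For each hypothesis, P(data | H) works out to: P(data | r = 1) = (1/8)(0/7) = 0; P(data | r = 2) = (2/8)(1/7)(0/6) = 0; P(data | r = 3) = (3/8)(2/7)(1/6) = 1/56; P(data | r = 5) = (5/8)(4/7)(3/6) = 5/28; P(data | r = 6) = (6/8)(5/7)(4/6) = 5/14.
The prior-weighted likelihoods are 1/5 · 0 = 0, 1/5 · 0 = 0, 1/5 · 1/56 = 1/280, 1/5 · 5/28 = 1/28, 1/5 · 5/14 = 1/14; summing to 31/280.
By Bayes' rule, P(r = 6 | data) = (1/14) / (31/280) = 20/31.

0.645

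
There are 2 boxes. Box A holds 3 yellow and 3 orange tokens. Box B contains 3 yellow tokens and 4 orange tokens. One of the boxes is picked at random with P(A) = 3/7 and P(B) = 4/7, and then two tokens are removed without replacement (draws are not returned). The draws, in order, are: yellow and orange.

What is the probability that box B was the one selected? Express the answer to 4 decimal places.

Compute the likelihood of the observed sequence for each case: P(data | box A) = (3/6)(3/5) = 3/10; P(data | box B) = (3/7)(4/6) = 2/7.
Multiplying each by its prior: 3/7 · 3/10 = 9/70, 4/7 · 2/7 = 8/49; summing to 143/490.
So P(box B | data) = (8/49) / (143/490) = 80/143.

0.5594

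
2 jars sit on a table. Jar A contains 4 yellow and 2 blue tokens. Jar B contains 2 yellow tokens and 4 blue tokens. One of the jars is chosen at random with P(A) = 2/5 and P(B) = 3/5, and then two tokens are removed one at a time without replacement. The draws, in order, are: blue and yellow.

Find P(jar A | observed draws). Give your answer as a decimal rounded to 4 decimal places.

Compute the likelihood of the observed sequence for each case: P(data | jar A) = (2/6)(4/5) = 4/15; P(data | jar B) = (4/6)(2/5) = 4/15.
Weighting by the prior gives 2/5 · 4/15 = 8/75, 3/5 · 4/15 = 4/25; these sum to 4/15.
So P(jar A | data) = (8/75) / (4/15) = 2/5.

0.4000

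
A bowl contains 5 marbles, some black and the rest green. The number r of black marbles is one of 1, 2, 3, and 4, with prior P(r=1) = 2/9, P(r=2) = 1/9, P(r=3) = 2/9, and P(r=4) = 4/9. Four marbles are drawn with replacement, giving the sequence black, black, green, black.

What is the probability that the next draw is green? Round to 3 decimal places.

The likelihood of the observed sequence under each hypothesis: P(data | r = 1) = (1/5)(1/5)(4/5)(1/5) = 0.0064; P(data | r = 2) = (2/5)(2/5)(3/5)(2/5) = 0.0384; P(data | r = 3) = (3/5)(3/5)(2/5)(3/5) = 0.0864; P(data | r = 4) = (4/5)(4/5)(1/5)(4/5) = 0.1024.
The prior-weighted likelihoods are 2/9 · 0.0064 = 0.0014222, 1/9 · 0.0384 = 0.0042667, 2/9 · 0.0864 = 0.0192, 4/9 · 0.1024 = 0.045511; summing to 0.0704.
Normalising, the posterior is P(r = 1 | data) = 0.020202, P(r = 2 | data) = 0.060606, P(r = 3 | data) = 0.27273, P(r = 4 | data) = 0.64646.
Averaging over the posterior, P(green next | data) = (4/5)(0.020202) + (3/5)(0.060606) + (2/5)(0.27273) + (1/5)(0.64646) = 0.29091.

0.291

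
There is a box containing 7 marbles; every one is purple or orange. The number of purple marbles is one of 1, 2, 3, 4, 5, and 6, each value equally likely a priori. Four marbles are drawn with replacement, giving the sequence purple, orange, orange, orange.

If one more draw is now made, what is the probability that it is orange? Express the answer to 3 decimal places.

The likelihood of the observed sequence under each hypothesis: P(data | r = 1) = (1/7)(6/7)(6/7)(6/7) = 0.089963; P(data | r = 2) = (2/7)(5/7)(5/7)(5/7) = 0.10412; P(data | r = 3) = (3/7)(4/7)(4/7)(4/7) = 0.079967; P(data | r = 4) = (4/7)(3/7)(3/7)(3/7) = 0.044981; P(data | r = 5) = (5/7)(2/7)(2/7)(2/7) = 0.01666; P(data | r = 6) = (6/7)(1/7)(1/7)(1/7) = 0.002499.
Multiplying each by its prior: 1/6 · 0.089963 = 0.014994, 1/6 · 0.10412 = 0.017354, 1/6 · 0.079967 = 0.013328, 1/6 · 0.044981 = 0.0074969, 1/6 · 0.01666 = 0.0027766, 1/6 · 0.002499 = 0.00041649; summing to 0.056365.
Dividing through by the total gives posterior P(r = 1 | data) = 0.26601, P(r = 2 | data) = 0.30788, P(r = 3 | data) = 0.23645, P(r = 4 | data) = 0.133, P(r = 5 | data) = 0.049261, P(r = 6 | data) = 0.0073892.
So P(orange next | data) = Σ P(orange next | H) P(H | data) = (6/7)(0.26601) + (5/7)(0.30788) + (4/7)(0.23645) + (3/7)(0.133) + (2/7)(0.049261) + (1/7)(0.0073892) = 0.65517.

0.655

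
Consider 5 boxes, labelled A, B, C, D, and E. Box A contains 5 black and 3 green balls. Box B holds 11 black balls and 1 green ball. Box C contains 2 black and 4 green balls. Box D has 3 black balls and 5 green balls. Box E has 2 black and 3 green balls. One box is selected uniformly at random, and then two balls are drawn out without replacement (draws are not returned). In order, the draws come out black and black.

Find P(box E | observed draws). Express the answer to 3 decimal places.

0.068

For each hypothesis, P(data | H) works out to: P(data | box A) = (5/8)(4/7) = 5/14; P(data | box B) = (11/12)(10/11) = 5/6; P(data | box C) = (2/6)(1/5) = 1/15; P(data | box D) = (3/8)(2/7) = 3/28; P(data | box E) = (2/5)(1/4) = 1/10.
Weighting by the prior gives 1/5 · 5/14 = 1/14, 1/5 · 5/6 = 1/6, 1/5 · 1/15 = 1/75, 1/5 · 3/28 = 3/140, 1/5 · 1/10 = 1/50; summing to 41/140.
By Bayes' rule, P(box E | data) = (1/50) / (41/140) = 14/205.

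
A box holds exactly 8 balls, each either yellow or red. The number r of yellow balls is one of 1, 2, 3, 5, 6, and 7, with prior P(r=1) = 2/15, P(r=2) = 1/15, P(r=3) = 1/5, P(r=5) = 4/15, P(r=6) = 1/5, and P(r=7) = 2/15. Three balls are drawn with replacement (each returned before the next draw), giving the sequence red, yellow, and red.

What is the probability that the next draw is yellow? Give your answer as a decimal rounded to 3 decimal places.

0.444

Under each hypothesis, the probability of the observed sequence is: P(data | r = 1) = (7/8)(1/8)(7/8) = 0.095703; P(data | r = 2) = (6/8)(2/8)(6/8) = 0.14062; P(data | r = 3) = (5/8)(3/8)(5/8) = 0.14648; P(data | r = 5) = (3/8)(5/8)(3/8) = 0.087891; P(data | r = 6) = (2/8)(6/8)(2/8) = 0.046875; P(data | r = 7) = (1/8)(7/8)(1/8) = 0.013672.
Multiplying each by its prior: 2/15 · 0.095703 = 0.01276, 1/15 · 0.14062 = 0.009375, 1/5 · 0.14648 = 0.029297, 4/15 · 0.087891 = 0.023438, 1/5 · 0.046875 = 0.009375, 2/15 · 0.013672 = 0.0018229; these sum to 0.086068.
Normalising, the posterior is P(r = 1 | data) = 0.14826, P(r = 2 | data) = 0.10893, P(r = 3 | data) = 0.34039, P(r = 5 | data) = 0.27231, P(r = 6 | data) = 0.10893, P(r = 7 | data) = 0.02118.
Averaging over the posterior, P(yellow next | data) = (1/8)(0.14826) + (1/4)(0.10893) + (3/8)(0.34039) + (5/8)(0.27231) + (3/4)(0.10893) + (7/8)(0.02118) = 0.44384.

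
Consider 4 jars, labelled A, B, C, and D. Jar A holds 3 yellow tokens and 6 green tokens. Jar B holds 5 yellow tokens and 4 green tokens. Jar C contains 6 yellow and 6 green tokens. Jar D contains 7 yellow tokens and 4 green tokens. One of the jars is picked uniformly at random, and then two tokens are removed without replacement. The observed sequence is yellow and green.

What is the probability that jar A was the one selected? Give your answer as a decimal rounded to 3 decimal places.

Under each hypothesis, the probability of the observed sequence is: P(data | jar A) = (3/9)(6/8) = 0.25; P(data | jar B) = (5/9)(4/8) = 0.27778; P(data | jar C) = (6/12)(6/11) = 0.27273; P(data | jar D) = (7/11)(4/10) = 0.25455.
Multiplying each by its prior: 1/4 · 0.25 = 0.0625, 1/4 · 0.27778 = 0.069444, 1/4 · 0.27273 = 0.068182, 1/4 · 0.25455 = 0.063636; these sum to 0.26376.
Hence P(jar A | data) = (0.0625) / (0.26376) = 0.23696.

0.237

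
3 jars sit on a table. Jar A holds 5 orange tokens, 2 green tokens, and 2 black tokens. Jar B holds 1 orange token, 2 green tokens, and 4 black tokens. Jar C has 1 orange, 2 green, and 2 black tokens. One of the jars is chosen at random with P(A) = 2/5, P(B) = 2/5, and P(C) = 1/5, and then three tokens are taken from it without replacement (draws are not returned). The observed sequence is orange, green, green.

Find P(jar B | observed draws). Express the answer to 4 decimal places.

0.2069

For each hypothesis, P(data | H) works out to: P(data | jar A) = (5/9)(2/8)(1/7) = 0.019841; P(data | jar B) = (1/7)(2/6)(1/5) = 0.0095238; P(data | jar C) = (1/5)(2/4)(1/3) = 0.033333.
Multiplying each by its prior: 2/5 · 0.019841 = 0.0079365, 2/5 · 0.0095238 = 0.0038095, 1/5 · 0.033333 = 0.0066667; with total 0.018413.
Therefore the posterior P(jar B | data) = (0.0038095) / (0.018413) = 0.2069.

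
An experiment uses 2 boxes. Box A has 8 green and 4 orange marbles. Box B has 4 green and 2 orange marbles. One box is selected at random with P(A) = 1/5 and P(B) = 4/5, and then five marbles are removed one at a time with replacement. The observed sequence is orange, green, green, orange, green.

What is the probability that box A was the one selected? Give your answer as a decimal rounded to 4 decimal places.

0.2000

Under each hypothesis, the probability of the observed sequence is: P(data | box A) = (4/12)(8/12)(8/12)(4/12)(8/12) = 0.032922; P(data | box B) = (2/6)(4/6)(4/6)(2/6)(4/6) = 0.032922.
Weighting by the prior gives 1/5 · 0.032922 = 0.0065844, 4/5 · 0.032922 = 0.026337; summing to 0.032922.
Hence P(box A | data) = (0.0065844) / (0.032922) = 0.2.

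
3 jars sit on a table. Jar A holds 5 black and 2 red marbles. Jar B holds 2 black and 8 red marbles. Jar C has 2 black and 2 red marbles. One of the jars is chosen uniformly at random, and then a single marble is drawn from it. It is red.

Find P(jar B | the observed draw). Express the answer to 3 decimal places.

The likelihood of this draw under each hypothesis: P(data | jar A) = (2/7) = 2/7; P(data | jar B) = (8/10) = 4/5; P(data | jar C) = (2/4) = 1/2.
Weighting by the prior gives 1/3 · 2/7 = 2/21, 1/3 · 4/5 = 4/15, 1/3 · 1/2 = 1/6; these sum to 37/70.
So P(jar B | data) = (4/15) / (37/70) = 56/111.

0.505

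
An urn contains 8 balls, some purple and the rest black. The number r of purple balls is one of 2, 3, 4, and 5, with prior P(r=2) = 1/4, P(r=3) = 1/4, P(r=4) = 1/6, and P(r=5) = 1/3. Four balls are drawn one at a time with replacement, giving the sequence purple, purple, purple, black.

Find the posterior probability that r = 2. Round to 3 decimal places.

0.056

For each hypothesis, P(data | H) works out to: P(data | r = 2) = (2/8)(2/8)(2/8)(6/8) = 0.011719; P(data | r = 3) = (3/8)(3/8)(3/8)(5/8) = 0.032959; P(data | r = 4) = (4/8)(4/8)(4/8)(4/8) = 0.0625; P(data | r = 5) = (5/8)(5/8)(5/8)(3/8) = 0.091553.
Multiplying each by its prior: 1/4 · 0.011719 = 0.0029297, 1/4 · 0.032959 = 0.0082397, 1/6 · 0.0625 = 0.010417, 1/3 · 0.091553 = 0.030518; summing to 0.052104.
By Bayes' rule, P(r = 2 | data) = (0.0029297) / (0.052104) = 0.056228.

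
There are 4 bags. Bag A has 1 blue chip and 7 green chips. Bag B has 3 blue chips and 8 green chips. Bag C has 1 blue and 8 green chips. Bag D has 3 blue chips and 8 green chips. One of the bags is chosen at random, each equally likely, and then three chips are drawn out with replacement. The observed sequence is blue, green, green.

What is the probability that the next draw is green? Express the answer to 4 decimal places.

0.7873

Compute the likelihood of the observed sequence for each case: P(data | bag A) = (1/8)(7/8)(7/8) = 0.095703; P(data | bag B) = (3/11)(8/11)(8/11) = 0.14425; P(data | bag C) = (1/9)(8/9)(8/9) = 0.087791; P(data | bag D) = (3/11)(8/11)(8/11) = 0.14425.
The prior-weighted likelihoods are 1/4 · 0.095703 = 0.023926, 1/4 · 0.14425 = 0.036063, 1/4 · 0.087791 = 0.021948, 1/4 · 0.14425 = 0.036063; with total 0.118.
Dividing through by the total gives posterior P(bag A | data) = 0.20276, P(bag B | data) = 0.30562, P(bag C | data) = 0.186, P(bag D | data) = 0.30562.
So P(green next | data) = Σ P(green next | H) P(H | data) = (7/8)(0.20276) + (8/11)(0.30562) + (8/9)(0.186) + (8/11)(0.30562) = 0.78729.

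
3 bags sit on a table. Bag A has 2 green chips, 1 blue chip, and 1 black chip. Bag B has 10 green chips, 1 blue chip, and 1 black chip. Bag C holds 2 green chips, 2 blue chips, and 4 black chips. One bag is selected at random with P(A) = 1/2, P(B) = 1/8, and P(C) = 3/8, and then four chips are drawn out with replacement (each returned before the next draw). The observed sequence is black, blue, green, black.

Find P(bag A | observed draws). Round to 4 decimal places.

Compute the likelihood of the observed sequence for each case: P(data | bag A) = (1/4)(1/4)(2/4)(1/4) = 0.0078125; P(data | bag B) = (1/12)(1/12)(10/12)(1/12) = 0.00048225; P(data | bag C) = (4/8)(2/8)(2/8)(4/8) = 0.015625.
The prior-weighted likelihoods are 1/2 · 0.0078125 = 0.0039062, 1/8 · 0.00048225 = 6.0282e-05, 3/8 · 0.015625 = 0.0058594; summing to 0.0098259.
Hence P(bag A | data) = (0.0039062) / (0.0098259) = 0.39755.

0.3975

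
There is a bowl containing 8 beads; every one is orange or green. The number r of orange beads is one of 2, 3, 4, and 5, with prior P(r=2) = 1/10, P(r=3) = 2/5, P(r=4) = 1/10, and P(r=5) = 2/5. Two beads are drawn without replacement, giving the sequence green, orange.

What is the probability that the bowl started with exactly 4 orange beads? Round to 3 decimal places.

0.108

For each hypothesis, P(data | H) works out to: P(data | r = 2) = (6/8)(2/7) = 3/14; P(data | r = 3) = (5/8)(3/7) = 15/56; P(data | r = 4) = (4/8)(4/7) = 2/7; P(data | r = 5) = (3/8)(5/7) = 15/56.
The prior-weighted likelihoods are 1/10 · 3/14 = 3/140, 2/5 · 15/56 = 3/28, 1/10 · 2/7 = 1/35, 2/5 · 15/56 = 3/28; these sum to 37/140.
So P(r = 4 | data) = (1/35) / (37/140) = 4/37.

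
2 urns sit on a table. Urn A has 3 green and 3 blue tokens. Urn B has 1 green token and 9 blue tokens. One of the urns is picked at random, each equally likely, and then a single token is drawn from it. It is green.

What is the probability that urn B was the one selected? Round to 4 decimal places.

0.1667

The likelihood of this draw under each hypothesis: P(data | urn A) = (3/6) = 1/2; P(data | urn B) = (1/10) = 1/10.
Multiplying each by its prior: 1/2 · 1/2 = 1/4, 1/2 · 1/10 = 1/20; summing to 3/10.
So P(urn B | data) = (1/20) / (3/10) = 1/6.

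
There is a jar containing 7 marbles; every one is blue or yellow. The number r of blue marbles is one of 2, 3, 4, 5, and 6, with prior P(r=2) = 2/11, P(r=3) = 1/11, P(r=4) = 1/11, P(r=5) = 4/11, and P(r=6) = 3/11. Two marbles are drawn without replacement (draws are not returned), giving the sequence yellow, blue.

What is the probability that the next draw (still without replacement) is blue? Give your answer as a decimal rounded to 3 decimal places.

0.647

The likelihood of the observed sequence under each hypothesis: P(data | r = 2) = (5/7)(2/6) = 5/21; P(data | r = 3) = (4/7)(3/6) = 2/7; P(data | r = 4) = (3/7)(4/6) = 2/7; P(data | r = 5) = (2/7)(5/6) = 5/21; P(data | r = 6) = (1/7)(6/6) = 1/7.
The prior-weighted likelihoods are 2/11 · 5/21 = 10/231, 1/11 · 2/7 = 2/77, 1/11 · 2/7 = 2/77, 4/11 · 5/21 = 20/231, 3/11 · 1/7 = 3/77; with total 17/77.
Dividing through by the total gives posterior P(r = 2 | data) = 10/51, P(r = 3 | data) = 2/17, P(r = 4 | data) = 2/17, P(r = 5 | data) = 20/51, P(r = 6 | data) = 3/17.
Averaging over the posterior, P(blue next | data) = (1/5)(10/51) + (2/5)(2/17) + (3/5)(2/17) + (4/5)(20/51) + (1)(3/17) = 11/17.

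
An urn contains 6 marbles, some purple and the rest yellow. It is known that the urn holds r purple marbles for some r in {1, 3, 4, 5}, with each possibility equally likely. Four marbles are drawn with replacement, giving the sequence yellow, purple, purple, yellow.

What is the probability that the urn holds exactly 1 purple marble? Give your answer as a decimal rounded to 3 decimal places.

Under each hypothesis, the probability of the observed sequence is: P(data | r = 1) = (5/6)(1/6)(1/6)(5/6) = 0.01929; P(data | r = 3) = (3/6)(3/6)(3/6)(3/6) = 0.0625; P(data | r = 4) = (2/6)(4/6)(4/6)(2/6) = 0.049383; P(data | r = 5) = (1/6)(5/6)(5/6)(1/6) = 0.01929.
Multiplying each by its prior: 1/4 · 0.01929 = 0.0048225, 1/4 · 0.0625 = 0.015625, 1/4 · 0.049383 = 0.012346, 1/4 · 0.01929 = 0.0048225; summing to 0.037616.
Hence P(r = 1 | data) = (0.0048225) / (0.037616) = 0.12821.

0.128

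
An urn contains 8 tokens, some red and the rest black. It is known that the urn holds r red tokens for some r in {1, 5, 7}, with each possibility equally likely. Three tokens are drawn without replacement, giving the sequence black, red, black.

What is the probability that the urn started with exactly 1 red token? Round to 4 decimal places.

For each hypothesis, P(data | H) works out to: P(data | r = 1) = (7/8)(1/7)(6/6) = 1/8; P(data | r = 5) = (3/8)(5/7)(2/6) = 5/56; P(data | r = 7) = (1/8)(7/7)(0/6) = 0.
The prior-weighted likelihoods are 1/3 · 1/8 = 1/24, 1/3 · 5/56 = 5/168, 1/3 · 0 = 0; summing to 1/14.
So P(r = 1 | data) = (1/24) / (1/14) = 7/12.

0.5833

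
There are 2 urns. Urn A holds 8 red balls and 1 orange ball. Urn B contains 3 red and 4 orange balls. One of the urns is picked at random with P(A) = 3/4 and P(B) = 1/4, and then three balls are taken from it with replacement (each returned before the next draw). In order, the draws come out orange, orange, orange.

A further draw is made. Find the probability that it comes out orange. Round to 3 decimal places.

0.561

Under each hypothesis, the probability of the observed sequence is: P(data | urn A) = (1/9)(1/9)(1/9) = 0.0013717; P(data | urn B) = (4/7)(4/7)(4/7) = 0.18659.
Weighting by the prior gives 3/4 · 0.0013717 = 0.0010288, 1/4 · 0.18659 = 0.046647; with total 0.047676.
The posterior is then P(urn A | data) = 0.021579, P(urn B | data) = 0.97842.
The predictive probability is P(orange next | data) = (1/9)(0.021579) + (4/7)(0.97842) = 0.5615.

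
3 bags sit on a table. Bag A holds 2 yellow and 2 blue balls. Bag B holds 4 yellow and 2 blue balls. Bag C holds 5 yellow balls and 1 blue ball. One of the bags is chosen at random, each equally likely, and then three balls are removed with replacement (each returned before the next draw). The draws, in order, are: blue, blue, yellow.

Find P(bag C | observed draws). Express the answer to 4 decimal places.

0.1042

The likelihood of the observed sequence under each hypothesis: P(data | bag A) = (2/4)(2/4)(2/4) = 1/8; P(data | bag B) = (2/6)(2/6)(4/6) = 2/27; P(data | bag C) = (1/6)(1/6)(5/6) = 5/216.
Weighting by the prior gives 1/3 · 1/8 = 1/24, 1/3 · 2/27 = 2/81, 1/3 · 5/216 = 5/648; summing to 2/27.
Hence P(bag C | data) = (5/648) / (2/27) = 5/48.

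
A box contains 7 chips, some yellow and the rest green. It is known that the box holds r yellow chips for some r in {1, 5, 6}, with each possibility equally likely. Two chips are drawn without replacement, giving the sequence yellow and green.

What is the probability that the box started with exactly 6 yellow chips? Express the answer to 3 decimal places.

0.273

Under each hypothesis, the probability of the observed sequence is: P(data | r = 1) = (1/7)(6/6) = 1/7; P(data | r = 5) = (5/7)(2/6) = 5/21; P(data | r = 6) = (6/7)(1/6) = 1/7.
The prior-weighted likelihoods are 1/3 · 1/7 = 1/21, 1/3 · 5/21 = 5/63, 1/3 · 1/7 = 1/21; these sum to 11/63.
So P(r = 6 | data) = (1/21) / (11/63) = 3/11.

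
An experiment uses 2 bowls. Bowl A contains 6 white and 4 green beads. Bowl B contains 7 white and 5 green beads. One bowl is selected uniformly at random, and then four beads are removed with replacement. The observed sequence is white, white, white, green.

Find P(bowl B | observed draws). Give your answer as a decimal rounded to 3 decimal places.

0.489

For each hypothesis, P(data | H) works out to: P(data | bowl A) = (6/10)(6/10)(6/10)(4/10) = 0.0864; P(data | bowl B) = (7/12)(7/12)(7/12)(5/12) = 0.082706.
The prior-weighted likelihoods are 1/2 · 0.0864 = 0.0432, 1/2 · 0.082706 = 0.041353; summing to 0.084553.
By Bayes' rule, P(bowl B | data) = (0.041353) / (0.084553) = 0.48908.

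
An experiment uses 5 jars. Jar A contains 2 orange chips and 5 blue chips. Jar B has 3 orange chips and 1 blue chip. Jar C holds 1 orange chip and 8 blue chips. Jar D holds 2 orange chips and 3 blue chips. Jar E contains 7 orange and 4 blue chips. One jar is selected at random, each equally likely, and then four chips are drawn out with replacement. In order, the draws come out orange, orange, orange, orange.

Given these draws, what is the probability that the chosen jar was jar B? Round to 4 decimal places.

Under each hypothesis, the probability of the observed sequence is: P(data | jar A) = (2/7)(2/7)(2/7)(2/7) = 0.0066639; P(data | jar B) = (3/4)(3/4)(3/4)(3/4) = 0.31641; P(data | jar C) = (1/9)(1/9)(1/9)(1/9) = 0.00015242; P(data | jar D) = (2/5)(2/5)(2/5)(2/5) = 0.0256; P(data | jar E) = (7/11)(7/11)(7/11)(7/11) = 0.16399.
The prior-weighted likelihoods are 1/5 · 0.0066639 = 0.0013328, 1/5 · 0.31641 = 0.063281, 1/5 · 0.00015242 = 3.0483e-05, 1/5 · 0.0256 = 0.00512, 1/5 · 0.16399 = 0.032798; summing to 0.10256.
Hence P(jar B | data) = (0.063281) / (0.10256) = 0.617.

0.6170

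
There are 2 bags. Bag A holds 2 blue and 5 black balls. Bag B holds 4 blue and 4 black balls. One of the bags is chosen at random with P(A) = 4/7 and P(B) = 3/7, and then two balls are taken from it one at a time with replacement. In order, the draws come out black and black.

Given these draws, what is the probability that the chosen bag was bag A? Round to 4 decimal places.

Under each hypothesis, the probability of the observed sequence is: P(data | bag A) = (5/7)(5/7) = 0.5102; P(data | bag B) = (4/8)(4/8) = 0.25.
The prior-weighted likelihoods are 4/7 · 0.5102 = 0.29155, 3/7 · 0.25 = 0.10714; these sum to 0.39869.
So P(bag A | data) = (0.29155) / (0.39869) = 0.73126.

0.7313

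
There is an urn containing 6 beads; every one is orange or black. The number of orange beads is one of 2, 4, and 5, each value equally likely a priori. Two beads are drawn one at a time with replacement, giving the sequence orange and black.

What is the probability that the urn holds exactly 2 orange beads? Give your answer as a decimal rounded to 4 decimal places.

0.3810

For each hypothesis, P(data | H) works out to: P(data | r = 2) = (2/6)(4/6) = 2/9; P(data | r = 4) = (4/6)(2/6) = 2/9; P(data | r = 5) = (5/6)(1/6) = 5/36.
The prior-weighted likelihoods are 1/3 · 2/9 = 2/27, 1/3 · 2/9 = 2/27, 1/3 · 5/36 = 5/108; these sum to 7/36.
Hence P(r = 2 | data) = (2/27) / (7/36) = 8/21.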